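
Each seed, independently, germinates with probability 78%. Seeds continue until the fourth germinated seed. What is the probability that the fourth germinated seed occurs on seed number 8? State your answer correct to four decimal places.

Y = trial on which the fourth success occurs; negative binomial, r=4, p=0.78.
P(Y=8) = C(7,3) · p^4 · (1−p)^4
= 35 · 0.37015 · 0.0023426 = 0.030348

0.0303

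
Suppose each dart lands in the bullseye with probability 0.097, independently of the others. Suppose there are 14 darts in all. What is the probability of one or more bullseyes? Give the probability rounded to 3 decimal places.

P(at least one) = 1 − P(none) = 1 − (1 − 0.097)^14
= 1 − 0.23968 = 0.76032

0.760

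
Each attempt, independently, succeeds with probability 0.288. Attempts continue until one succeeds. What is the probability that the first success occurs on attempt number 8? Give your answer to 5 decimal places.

0.02671

Geometric (trials to first success), p = 0.288.
P(Y = 8) = (1−p)^7 · p = 0.09276 · 0.288 = 0.0267148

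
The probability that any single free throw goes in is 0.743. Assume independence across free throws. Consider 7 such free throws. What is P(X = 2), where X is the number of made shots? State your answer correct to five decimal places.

X ~ Binomial(n=7, p=0.743).
P(X=2) = C(7,2) · p^2 · (1−p)^5
= 21 · 0.55205 · 0.0011212 = 0.0129976

0.01300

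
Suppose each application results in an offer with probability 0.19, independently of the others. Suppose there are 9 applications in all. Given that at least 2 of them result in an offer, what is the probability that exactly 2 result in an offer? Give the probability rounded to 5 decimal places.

0.55776

X ~ Binomial(9, 0.19). Want P(X=2 | X≥2) = P(X=2) / P(X≥2).
P(X=2) = C(9,2)·0.19^2·0.81^7 = 0.2973068
P(X≥2) = 1 − 0.1500946 − 0.3168665 = 0.5330389
Ratio = 0.2973068 / 0.5330389 = 0.5577581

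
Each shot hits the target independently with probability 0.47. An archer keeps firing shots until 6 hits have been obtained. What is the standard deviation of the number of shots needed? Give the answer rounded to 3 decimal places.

3.794

Y = total shots until the sixth success; negative binomial with r=6, p=0.47.
SD(Y) = √[r(1−p)/p²] = √(14.39565) = 3.79416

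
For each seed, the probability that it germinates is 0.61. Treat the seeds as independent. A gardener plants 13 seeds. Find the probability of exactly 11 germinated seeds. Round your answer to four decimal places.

0.0516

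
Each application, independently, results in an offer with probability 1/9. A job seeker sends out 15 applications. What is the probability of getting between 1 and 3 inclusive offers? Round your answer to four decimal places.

X ~ Binomial(15, 0.111111); P(1 ≤ X ≤ 3) = Σ C(15,k) p^k (1−p)^(15−k) over k:
  k=1: C(15,1)·0.111111^1·0.888889^14 = 0.320415
  k=2: C(15,2)·0.111111^2·0.888889^13 = 0.280364
  k=3: C(15,3)·0.111111^3·0.888889^12 = 0.151864
Total = 0.752643

0.7526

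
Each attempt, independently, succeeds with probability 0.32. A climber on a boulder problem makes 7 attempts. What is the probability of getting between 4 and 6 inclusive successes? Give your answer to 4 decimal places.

0.1531

X ~ Binomial(7, 0.32); P(4 ≤ X ≤ 6) = Σ C(7,k) p^k (1−p)^(7−k) over k:
  k=4: C(7,4)·0.32^4·0.68^3 = 0.115397
  k=5: C(7,5)·0.32^5·0.68^2 = 0.032583
  k=6: C(7,6)·0.32^6·0.68^1 = 0.005111
Total = 0.153091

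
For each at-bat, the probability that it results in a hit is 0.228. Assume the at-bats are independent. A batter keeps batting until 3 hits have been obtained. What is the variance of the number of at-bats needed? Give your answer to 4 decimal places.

Y = total at-bats until the third success; negative binomial with r=3, p=0.228.
Var(Y) = r(1−p)/p² = 3·0.772 / 0.228² = 44.552170

44.5522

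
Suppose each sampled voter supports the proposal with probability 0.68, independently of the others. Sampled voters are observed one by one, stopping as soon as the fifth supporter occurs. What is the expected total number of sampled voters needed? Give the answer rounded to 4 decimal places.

7.3529

Y = total sampled voters until the fifth success; negative binomial with r=5, p=0.68.
E[Y] = r / p = 5 / 0.68 = 7.352941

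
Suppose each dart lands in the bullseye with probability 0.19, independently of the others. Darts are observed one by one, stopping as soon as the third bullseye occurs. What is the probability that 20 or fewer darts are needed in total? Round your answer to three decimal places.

0.761

Finishing within 20 darts ⇔ at least 3 successes in the first 20. With X ~ Binomial(20, 0.19), P(Y ≤ 20) = 1 − P(X ≤ 2).
  k=0: C(20,0)·0.19^0·0.81^20 = 0.01478
  k=1: C(20,1)·0.19^1·0.81^19 = 0.06934
  k=2: C(20,2)·0.19^2·0.81^18 = 0.15452
1 − 0.23865 = 0.76135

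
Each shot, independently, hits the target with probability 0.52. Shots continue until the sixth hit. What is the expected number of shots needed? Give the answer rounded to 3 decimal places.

11.538

Y = total shots until the sixth success; negative binomial with r=6, p=0.52.
E[Y] = r / p = 6 / 0.52 = 11.53846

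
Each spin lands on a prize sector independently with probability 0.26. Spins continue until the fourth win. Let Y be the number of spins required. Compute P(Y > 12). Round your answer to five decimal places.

Needing more than 12 spins ⇔ fewer than 4 successes in the first 12. With X ~ Binomial(12, 0.26), P(Y > 12) = P(X ≤ 3).
  k=0: C(12,0)·0.26^0·0.74^12 = 0.0269638
  k=1: C(12,1)·0.26^1·0.74^11 = 0.1136851
  k=2: C(12,2)·0.26^2·0.74^10 = 0.2196888
  k=3: C(12,3)·0.26^3·0.74^9 = 0.2572931
P(X ≤ 3) = 0.6176308

0.61763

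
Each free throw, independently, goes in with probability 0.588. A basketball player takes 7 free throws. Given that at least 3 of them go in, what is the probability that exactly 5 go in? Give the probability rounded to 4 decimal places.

0.2810

X ~ Binomial(7, 0.588). Want P(X=5 | X≥3) = P(X=5) / P(X≥3).
P(X=5) = C(7,5)·0.588^5·0.412^2 = 0.250553
P(X≥3) = 1 − 0.002015 − 0.020131 − 0.086191 = 0.891664
Ratio = 0.250553 / 0.891664 = 0.280995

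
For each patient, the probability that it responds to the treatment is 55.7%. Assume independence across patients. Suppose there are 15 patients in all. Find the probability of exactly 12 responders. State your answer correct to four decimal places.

X ~ Binomial(n=15, p=0.557).
P(X=12) = C(15,12) · p^12 · (1−p)^3
= 455 · 0.00089179 · 0.086938 = 0.035276

0.0353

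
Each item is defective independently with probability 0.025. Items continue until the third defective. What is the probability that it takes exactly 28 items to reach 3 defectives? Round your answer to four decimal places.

0.0029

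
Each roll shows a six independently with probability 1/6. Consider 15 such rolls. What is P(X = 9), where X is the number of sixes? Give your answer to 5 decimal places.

0.00017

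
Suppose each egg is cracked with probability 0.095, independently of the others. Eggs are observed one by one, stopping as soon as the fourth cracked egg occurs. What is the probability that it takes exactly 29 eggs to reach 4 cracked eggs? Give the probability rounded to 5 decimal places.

0.02200

Y = trial on which the fourth success occurs; negative binomial, r=4, p=0.095.
P(Y=29) = C(28,3) · p^4 · (1−p)^25
= 3276 · 8.1451e-05 · 0.082455 = 0.0220015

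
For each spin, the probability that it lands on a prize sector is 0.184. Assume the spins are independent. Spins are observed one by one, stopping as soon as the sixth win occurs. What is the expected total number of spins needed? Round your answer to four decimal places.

32.6087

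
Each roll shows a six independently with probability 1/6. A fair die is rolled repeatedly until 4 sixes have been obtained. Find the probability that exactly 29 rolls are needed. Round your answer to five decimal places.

0.02650

Y = trial on which the fourth success occurs; negative binomial, r=4, p=0.166667.
P(Y=29) = C(28,3) · p^4 · (1−p)^25
= 3276 · 0.0007716 · 0.010483 = 0.0264977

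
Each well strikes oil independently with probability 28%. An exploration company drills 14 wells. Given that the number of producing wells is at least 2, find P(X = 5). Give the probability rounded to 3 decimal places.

0.192

X ~ Binomial(14, 0.28). Want P(X=5 | X≥2) = P(X=5) / P(X≥2).
P(X=5) = C(14,5)·0.28^5·0.72^9 = 0.17916
P(X≥2) = 1 − 0.01006 − 0.05478 = 0.93516
Ratio = 0.17916 / 0.93516 = 0.19158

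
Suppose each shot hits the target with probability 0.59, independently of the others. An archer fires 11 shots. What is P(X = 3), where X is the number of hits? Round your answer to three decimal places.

0.027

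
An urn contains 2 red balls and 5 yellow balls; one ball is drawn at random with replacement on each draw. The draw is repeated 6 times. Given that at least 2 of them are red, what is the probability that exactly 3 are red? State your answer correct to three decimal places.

0.310

X ~ Binomial(6, 0.285714). Want P(X=3 | X≥2) = P(X=3) / P(X≥2).
P(X=3) = C(6,3)·0.285714^3·0.714286^3 = 0.17000
P(X≥2) = 1 − 0.13281 − 0.31874 = 0.54844
Ratio = 0.17000 / 0.54844 = 0.30996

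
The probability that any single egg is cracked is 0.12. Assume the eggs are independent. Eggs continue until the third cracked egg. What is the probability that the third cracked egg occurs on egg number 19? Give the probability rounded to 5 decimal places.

0.03419

Y = trial on which the third success occurs; negative binomial, r=3, p=0.12.
P(Y=19) = C(18,2) · p^3 · (1−p)^16
= 153 · 0.001728 · 0.12934 = 0.0341946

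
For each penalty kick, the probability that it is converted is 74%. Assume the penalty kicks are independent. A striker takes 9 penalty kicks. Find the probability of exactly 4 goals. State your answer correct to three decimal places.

0.045

X ~ Binomial(n=9, p=0.74).
P(X=4) = C(9,4) · p^4 · (1−p)^5
= 126 · 0.29987 · 0.0011881 = 0.04489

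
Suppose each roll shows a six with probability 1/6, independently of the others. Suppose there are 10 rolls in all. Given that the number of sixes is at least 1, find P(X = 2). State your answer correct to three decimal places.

X ~ Binomial(10, 0.166667). Want P(X=2 | X≥1) = P(X=2) / P(X≥1).
P(X=2) = C(10,2)·0.166667^2·0.833333^8 = 0.29071
P(X≥1) = 1 − 0.16151 = 0.83849
Ratio = 0.29071 / 0.83849 = 0.34670

0.347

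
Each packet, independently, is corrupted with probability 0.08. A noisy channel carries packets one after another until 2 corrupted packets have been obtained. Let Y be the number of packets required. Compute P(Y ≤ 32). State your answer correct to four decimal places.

Finishing within 32 packets ⇔ at least 2 successes in the first 32. With X ~ Binomial(32, 0.08), P(Y ≤ 32) = 1 − P(X ≤ 1).
  k=0: C(32,0)·0.08^0·0.92^32 = 0.069376
  k=1: C(32,1)·0.08^1·0.92^31 = 0.193047
1 − 0.262423 = 0.737577

0.7376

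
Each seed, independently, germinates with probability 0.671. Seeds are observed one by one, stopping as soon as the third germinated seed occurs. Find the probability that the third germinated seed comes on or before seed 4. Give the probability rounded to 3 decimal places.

0.600

Finishing within 4 seeds ⇔ at least 3 successes in the first 4. With X ~ Binomial(4, 0.671), P(Y ≤ 4) = 1 − P(X ≤ 2).
  k=0: C(4,0)·0.671^0·0.329^4 = 0.01172
  k=1: C(4,1)·0.671^1·0.329^3 = 0.09558
  k=2: C(4,2)·0.671^2·0.329^2 = 0.29241
1 − 0.39970 = 0.60030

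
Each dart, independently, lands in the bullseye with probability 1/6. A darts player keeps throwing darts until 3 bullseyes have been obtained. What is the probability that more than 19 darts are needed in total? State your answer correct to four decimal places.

0.3643

Needing more than 19 darts ⇔ fewer than 3 successes in the first 19. With X ~ Binomial(19, 0.166667), P(Y > 19) = P(X ≤ 2).
  k=0: C(19,0)·0.166667^0·0.833333^19 = 0.031301
  k=1: C(19,1)·0.166667^1·0.833333^18 = 0.118943
  k=2: C(19,2)·0.166667^2·0.833333^17 = 0.214098
P(X ≤ 2) = 0.364342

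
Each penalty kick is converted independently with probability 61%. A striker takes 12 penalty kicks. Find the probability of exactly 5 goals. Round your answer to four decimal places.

X ~ Binomial(n=12, p=0.61).
P(X=5) = C(12,5) · p^5 · (1−p)^7
= 792 · 0.08446 · 0.0013723 = 0.091797

0.0918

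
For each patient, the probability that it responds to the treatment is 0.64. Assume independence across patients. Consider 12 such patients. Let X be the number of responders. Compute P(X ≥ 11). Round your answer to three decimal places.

0.037

X ~ Binomial(12, 0.64); P(X ≥ 11) = Σ C(12,k) p^k (1−p)^(12−k) over k:
  k=11: C(12,11)·0.64^11·0.36^1 = 0.03188
  k=12: C(12,12)·0.64^12·0.36^0 = 0.00472
Total = 0.03660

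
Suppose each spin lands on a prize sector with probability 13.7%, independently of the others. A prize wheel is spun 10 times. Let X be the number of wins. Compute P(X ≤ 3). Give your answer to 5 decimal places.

0.96277

X ~ Binomial(10, 0.137); P(X ≤ 3) = Σ C(10,k) p^k (1−p)^(10−k) over k:
  k=0: C(10,0)·0.137^0·0.863^10 = 0.2291437
  k=1: C(10,1)·0.137^1·0.863^9 = 0.3637623
  k=2: C(10,2)·0.137^2·0.863^8 = 0.2598603
  k=3: C(10,3)·0.137^3·0.863^7 = 0.1100065
Total = 0.9627729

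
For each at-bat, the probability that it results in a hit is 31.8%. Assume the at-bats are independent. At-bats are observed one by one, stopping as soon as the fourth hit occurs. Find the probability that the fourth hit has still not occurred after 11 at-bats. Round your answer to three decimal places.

0.517

Needing more than 11 at-bats ⇔ fewer than 4 successes in the first 11. With X ~ Binomial(11, 0.318), P(Y > 11) = P(X ≤ 3).
  k=0: C(11,0)·0.318^0·0.682^11 = 0.01485
  k=1: C(11,1)·0.318^1·0.682^10 = 0.07615
  k=2: C(11,2)·0.318^2·0.682^9 = 0.17753
  k=3: C(11,3)·0.318^3·0.682^8 = 0.24834
P(X ≤ 3) = 0.51686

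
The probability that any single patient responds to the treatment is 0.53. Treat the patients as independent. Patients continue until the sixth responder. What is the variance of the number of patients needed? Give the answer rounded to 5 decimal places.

10.03916

Y = total patients until the sixth success; negative binomial with r=6, p=0.53.
Var(Y) = r(1−p)/p² = 6·0.47 / 0.53² = 10.0391598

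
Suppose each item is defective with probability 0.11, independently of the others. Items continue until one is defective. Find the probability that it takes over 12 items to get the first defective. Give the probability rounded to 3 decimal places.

Y = number of items to the first success; geometric, p = 0.11.
P(Y > 12) = P(first 12 all fail) = (1−p)^12 = 0.24699

0.247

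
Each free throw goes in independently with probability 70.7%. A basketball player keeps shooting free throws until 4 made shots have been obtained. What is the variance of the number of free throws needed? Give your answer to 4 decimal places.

2.3447

Y = total free throws until the fourth success; negative binomial with r=4, p=0.707.
Var(Y) = r(1−p)/p² = 4·0.293 / 0.707² = 2.344708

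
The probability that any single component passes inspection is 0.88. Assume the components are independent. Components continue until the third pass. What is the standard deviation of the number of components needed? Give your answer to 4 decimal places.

Y = total components until the third success; negative binomial with r=3, p=0.88.
SD(Y) = √[r(1−p)/p²] = √(0.464876) = 0.681818

0.6818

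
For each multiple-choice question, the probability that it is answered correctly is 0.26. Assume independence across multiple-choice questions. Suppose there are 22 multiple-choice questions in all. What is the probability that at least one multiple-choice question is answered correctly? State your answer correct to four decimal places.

0.9987

P(at least one) = 1 − P(none) = 1 − (1 − 0.26)^22
= 1 − 0.001328 = 0.998672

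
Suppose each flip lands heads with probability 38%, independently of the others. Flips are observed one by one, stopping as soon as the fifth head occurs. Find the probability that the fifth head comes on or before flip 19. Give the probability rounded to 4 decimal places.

0.9038

Finishing within 19 flips ⇔ at least 5 successes in the first 19. With X ~ Binomial(19, 0.38), P(Y ≤ 19) = 1 − P(X ≤ 4).
  k=0: C(19,0)·0.38^0·0.62^19 = 0.000114
  k=1: C(19,1)·0.38^1·0.62^18 = 0.001323
  k=2: C(19,2)·0.38^2·0.62^17 = 0.007298
  k=3: C(19,3)·0.38^3·0.62^16 = 0.025348
  k=4: C(19,4)·0.38^4·0.62^15 = 0.062143
1 − 0.096226 = 0.903774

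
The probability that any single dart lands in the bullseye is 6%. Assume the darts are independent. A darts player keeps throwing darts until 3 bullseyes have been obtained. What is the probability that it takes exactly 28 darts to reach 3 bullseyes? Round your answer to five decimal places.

0.01614

Y = trial on which the third success occurs; negative binomial, r=3, p=0.06.
P(Y=28) = C(27,2) · p^3 · (1−p)^25
= 351 · 0.000216 · 0.21291 = 0.0161420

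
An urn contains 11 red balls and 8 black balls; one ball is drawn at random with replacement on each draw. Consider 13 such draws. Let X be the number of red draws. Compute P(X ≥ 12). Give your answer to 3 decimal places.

X ~ Binomial(13, 0.578947); P(X ≥ 12) = Σ C(13,k) p^k (1−p)^(13−k) over k:
  k=12: C(13,12)·0.578947^12·0.421053^1 = 0.00776
  k=13: C(13,13)·0.578947^13·0.421053^0 = 0.00082
Total = 0.00858

0.009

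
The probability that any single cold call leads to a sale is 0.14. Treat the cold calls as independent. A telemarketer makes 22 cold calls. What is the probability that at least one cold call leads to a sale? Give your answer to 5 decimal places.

0.96378

P(at least one) = 1 − P(none) = 1 − (1 − 0.14)^22
= 1 − 0.0362215 = 0.9637785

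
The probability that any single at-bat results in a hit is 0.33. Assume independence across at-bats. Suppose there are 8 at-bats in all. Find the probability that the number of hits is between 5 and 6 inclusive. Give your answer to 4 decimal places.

0.0821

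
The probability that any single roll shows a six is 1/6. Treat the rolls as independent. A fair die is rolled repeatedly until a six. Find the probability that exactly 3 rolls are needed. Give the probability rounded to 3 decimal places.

0.116

Geometric (trials to first success), p = 0.166667.
P(Y = 3) = (1−p)^2 · p = 0.69444 · 0.166667 = 0.11574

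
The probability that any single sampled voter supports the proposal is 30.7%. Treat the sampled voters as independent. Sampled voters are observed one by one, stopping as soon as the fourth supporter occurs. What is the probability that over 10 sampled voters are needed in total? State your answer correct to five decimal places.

0.63085

Needing more than 10 sampled voters ⇔ fewer than 4 successes in the first 10. With X ~ Binomial(10, 0.307), P(Y > 10) = P(X ≤ 3).
  k=0: C(10,0)·0.307^0·0.693^10 = 0.0255466
  k=1: C(10,1)·0.307^1·0.693^9 = 0.1131716
  k=2: C(10,2)·0.307^2·0.693^8 = 0.2256083
  k=3: C(10,3)·0.307^3·0.693^7 = 0.2665195
P(X ≤ 3) = 0.6308460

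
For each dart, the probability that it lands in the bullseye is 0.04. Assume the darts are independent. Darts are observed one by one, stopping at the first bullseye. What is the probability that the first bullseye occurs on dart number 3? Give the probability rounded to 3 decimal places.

0.037

Geometric (trials to first success), p = 0.04.
P(Y = 3) = (1−p)^2 · p = 0.9216 · 0.04 = 0.03686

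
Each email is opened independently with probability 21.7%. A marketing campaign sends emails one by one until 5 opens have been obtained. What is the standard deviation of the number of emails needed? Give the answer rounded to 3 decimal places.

Y = total emails until the fifth success; negative binomial with r=5, p=0.217.
SD(Y) = √[r(1−p)/p²] = √(83.14044) = 9.11814

9.118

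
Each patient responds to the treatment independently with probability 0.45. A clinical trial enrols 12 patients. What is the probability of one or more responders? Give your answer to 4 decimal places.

0.9992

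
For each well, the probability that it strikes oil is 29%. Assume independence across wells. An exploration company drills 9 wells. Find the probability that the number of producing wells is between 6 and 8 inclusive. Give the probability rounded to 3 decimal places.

0.021

X ~ Binomial(9, 0.29); P(6 ≤ X ≤ 8) = Σ C(9,k) p^k (1−p)^(9−k) over k:
  k=6: C(9,6)·0.29^6·0.71^3 = 0.01788
  k=7: C(9,7)·0.29^7·0.71^2 = 0.00313
  k=8: C(9,8)·0.29^8·0.71^1 = 0.00032
Total = 0.02133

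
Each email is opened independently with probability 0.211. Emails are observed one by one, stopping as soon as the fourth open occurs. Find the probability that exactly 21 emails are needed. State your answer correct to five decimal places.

0.04021

Y = trial on which the fourth success occurs; negative binomial, r=4, p=0.211.
P(Y=21) = C(20,3) · p^4 · (1−p)^17
= 1140 · 0.0019821 · 0.017795 = 0.0402109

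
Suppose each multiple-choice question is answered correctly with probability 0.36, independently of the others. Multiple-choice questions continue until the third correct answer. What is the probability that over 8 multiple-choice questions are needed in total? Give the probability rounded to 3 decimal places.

0.404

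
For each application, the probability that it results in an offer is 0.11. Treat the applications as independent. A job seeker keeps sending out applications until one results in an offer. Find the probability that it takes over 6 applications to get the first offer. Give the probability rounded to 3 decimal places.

Y = number of applications to the first success; geometric, p = 0.11.
P(Y > 6) = P(first 6 all fail) = (1−p)^6 = 0.49698

0.497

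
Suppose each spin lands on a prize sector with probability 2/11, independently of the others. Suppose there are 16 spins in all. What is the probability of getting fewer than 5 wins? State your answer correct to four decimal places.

0.8495

X ~ Binomial(16, 0.181818); P(X ≤ 4) = Σ C(16,k) p^k (1−p)^(16−k) over k:
  k=0: C(16,0)·0.181818^0·0.818182^16 = 0.040327
  k=1: C(16,1)·0.181818^1·0.818182^15 = 0.143385
  k=2: C(16,2)·0.181818^2·0.818182^14 = 0.238976
  k=3: C(16,3)·0.181818^3·0.818182^13 = 0.247826
  k=4: C(16,4)·0.181818^4·0.818182^12 = 0.178986
Total = 0.849500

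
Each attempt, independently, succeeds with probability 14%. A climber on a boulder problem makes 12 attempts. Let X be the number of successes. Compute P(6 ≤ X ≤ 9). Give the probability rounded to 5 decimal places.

X ~ Binomial(12, 0.14); P(6 ≤ X ≤ 9) = Σ C(12,k) p^k (1−p)^(12−k) over k:
  k=6: C(12,6)·0.14^6·0.86^6 = 0.0028147
  k=7: C(12,7)·0.14^7·0.86^5 = 0.0003927
  k=8: C(12,8)·0.14^8·0.86^4 = 0.0000400
  k=9: C(12,9)·0.14^9·0.86^3 = 0.0000029
Total = 0.0032503

0.00325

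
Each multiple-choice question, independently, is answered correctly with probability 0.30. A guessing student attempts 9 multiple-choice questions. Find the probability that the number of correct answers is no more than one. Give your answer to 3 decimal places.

X ~ Binomial(9, 0.30); P(X ≤ 1) = Σ C(9,k) p^k (1−p)^(9−k) over k:
  k=0: C(9,0)·0.30^0·0.70^9 = 0.04035
  k=1: C(9,1)·0.30^1·0.70^8 = 0.15565
Total = 0.19600

0.196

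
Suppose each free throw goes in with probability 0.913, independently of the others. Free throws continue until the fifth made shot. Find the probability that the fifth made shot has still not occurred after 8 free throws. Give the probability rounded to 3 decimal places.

Needing more than 8 free throws ⇔ fewer than 5 successes in the first 8. With X ~ Binomial(8, 0.913), P(Y > 8) = P(X ≤ 4).
  k=0: C(8,0)·0.913^0·0.087^8 = 0.00000
  k=1: C(8,1)·0.913^1·0.087^7 = 0.00000
  k=2: C(8,2)·0.913^2·0.087^6 = 0.00001
  k=3: C(8,3)·0.913^3·0.087^5 = 0.00021
  k=4: C(8,4)·0.913^4·0.087^4 = 0.00279
P(X ≤ 4) = 0.00301

0.003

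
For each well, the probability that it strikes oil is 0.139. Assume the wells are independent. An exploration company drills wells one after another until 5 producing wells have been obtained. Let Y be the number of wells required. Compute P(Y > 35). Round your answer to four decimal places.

0.4528

Needing more than 35 wells ⇔ fewer than 5 successes in the first 35. With X ~ Binomial(35, 0.139), P(Y > 35) = P(X ≤ 4).
  k=0: C(35,0)·0.139^0·0.861^35 = 0.005310
  k=1: C(35,1)·0.139^1·0.861^34 = 0.030005
  k=2: C(35,2)·0.139^2·0.861^33 = 0.082348
  k=3: C(35,3)·0.139^3·0.861^32 = 0.146236
  k=4: C(35,4)·0.139^4·0.861^31 = 0.188867
P(X ≤ 4) = 0.452766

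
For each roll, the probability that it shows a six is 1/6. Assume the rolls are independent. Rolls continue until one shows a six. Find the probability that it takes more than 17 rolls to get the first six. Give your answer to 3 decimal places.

Y = number of rolls to the first success; geometric, p = 0.166667.
P(Y > 17) = P(first 17 all fail) = (1−p)^17 = 0.04507

0.045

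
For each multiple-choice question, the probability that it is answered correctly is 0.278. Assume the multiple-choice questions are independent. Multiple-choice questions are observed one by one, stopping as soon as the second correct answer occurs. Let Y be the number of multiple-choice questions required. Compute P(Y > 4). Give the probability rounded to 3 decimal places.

0.690

Needing more than 4 multiple-choice questions ⇔ fewer than 2 successes in the first 4. With X ~ Binomial(4, 0.278), P(Y > 4) = P(X ≤ 1).
  k=0: C(4,0)·0.278^0·0.722^4 = 0.27174
  k=1: C(4,1)·0.278^1·0.722^3 = 0.41852
P(X ≤ 1) = 0.69026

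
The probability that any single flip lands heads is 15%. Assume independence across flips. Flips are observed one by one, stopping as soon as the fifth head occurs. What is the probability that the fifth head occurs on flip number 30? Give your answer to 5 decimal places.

0.03102

Y = trial on which the fifth success occurs; negative binomial, r=5, p=0.15.
P(Y=30) = C(29,4) · p^5 · (1−p)^25
= 23751 · 7.5937e-05 · 0.017198 = 0.0310178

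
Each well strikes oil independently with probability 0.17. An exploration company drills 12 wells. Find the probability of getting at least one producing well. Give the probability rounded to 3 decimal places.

P(at least one) = 1 − P(none) = 1 − (1 − 0.17)^12
= 1 − 0.10689 = 0.89311

0.893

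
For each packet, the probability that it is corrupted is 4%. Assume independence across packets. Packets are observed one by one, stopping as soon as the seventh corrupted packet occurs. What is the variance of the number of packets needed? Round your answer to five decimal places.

Y = total packets until the seventh success; negative binomial with r=7, p=0.04.
Var(Y) = r(1−p)/p² = 7·0.96 / 0.04² = 4200.0000000

4200.00000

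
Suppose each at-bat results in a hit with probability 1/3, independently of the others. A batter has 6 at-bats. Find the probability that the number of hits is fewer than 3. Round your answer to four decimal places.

0.6804

X ~ Binomial(6, 0.333333); P(X ≤ 2) = Σ C(6,k) p^k (1−p)^(6−k) over k:
  k=0: C(6,0)·0.333333^0·0.666667^6 = 0.087791
  k=1: C(6,1)·0.333333^1·0.666667^5 = 0.263374
  k=2: C(6,2)·0.333333^2·0.666667^4 = 0.329218
Total = 0.680384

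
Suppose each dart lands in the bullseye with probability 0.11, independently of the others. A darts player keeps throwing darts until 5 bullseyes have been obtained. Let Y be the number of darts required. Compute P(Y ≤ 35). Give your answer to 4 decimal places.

0.3399

Finishing within 35 darts ⇔ at least 5 successes in the first 35. With X ~ Binomial(35, 0.11), P(Y ≤ 35) = 1 − P(X ≤ 4).
  k=0: C(35,0)·0.11^0·0.89^35 = 0.016930
  k=1: C(35,1)·0.11^1·0.89^34 = 0.073235
  k=2: C(35,2)·0.11^2·0.89^33 = 0.153877
  k=3: C(35,3)·0.11^3·0.89^32 = 0.209203
  k=4: C(35,4)·0.11^4·0.89^31 = 0.206852
1 − 0.660097 = 0.339903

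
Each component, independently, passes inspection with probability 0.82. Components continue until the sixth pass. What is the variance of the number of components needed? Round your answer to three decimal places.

1.606

Y = total components until the sixth success; negative binomial with r=6, p=0.82.
Var(Y) = r(1−p)/p² = 6·0.18 / 0.82² = 1.60619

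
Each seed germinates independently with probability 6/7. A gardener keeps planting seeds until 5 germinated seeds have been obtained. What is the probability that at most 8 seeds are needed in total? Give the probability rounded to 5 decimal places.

0.98198

Finishing within 8 seeds ⇔ at least 5 successes in the first 8. With X ~ Binomial(8, 0.857143), P(Y ≤ 8) = 1 − P(X ≤ 4).
  k=0: C(8,0)·0.857143^0·0.142857^8 = 0.0000002
  k=1: C(8,1)·0.857143^1·0.142857^7 = 0.0000083
  k=2: C(8,2)·0.857143^2·0.142857^6 = 0.0001749
  k=3: C(8,3)·0.857143^3·0.142857^5 = 0.0020983
  k=4: C(8,4)·0.857143^4·0.142857^4 = 0.0157369
1 − 0.0180185 = 0.9819815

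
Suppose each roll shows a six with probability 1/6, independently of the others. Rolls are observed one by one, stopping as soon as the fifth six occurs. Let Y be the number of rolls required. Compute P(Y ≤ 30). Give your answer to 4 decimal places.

0.5757

Finishing within 30 rolls ⇔ at least 5 successes in the first 30. With X ~ Binomial(30, 0.166667), P(Y ≤ 30) = 1 − P(X ≤ 4).
  k=0: C(30,0)·0.166667^0·0.833333^30 = 0.004213
  k=1: C(30,1)·0.166667^1·0.833333^29 = 0.025276
  k=2: C(30,2)·0.166667^2·0.833333^28 = 0.073301
  k=3: C(30,3)·0.166667^3·0.833333^27 = 0.136829
  k=4: C(30,4)·0.166667^4·0.833333^26 = 0.184719
1 − 0.424339 = 0.575661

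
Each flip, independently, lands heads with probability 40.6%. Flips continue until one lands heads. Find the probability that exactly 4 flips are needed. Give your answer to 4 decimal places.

Geometric (trials to first success), p = 0.406.
P(Y = 4) = (1−p)^3 · p = 0.20958 · 0.406 = 0.085091

0.0851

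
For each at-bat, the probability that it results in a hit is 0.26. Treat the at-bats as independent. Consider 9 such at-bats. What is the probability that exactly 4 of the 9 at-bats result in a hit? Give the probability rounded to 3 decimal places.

X ~ Binomial(n=9, p=0.26).
P(X=4) = C(9,4) · p^4 · (1−p)^5
= 126 · 0.0045698 · 0.2219 = 0.12777

0.128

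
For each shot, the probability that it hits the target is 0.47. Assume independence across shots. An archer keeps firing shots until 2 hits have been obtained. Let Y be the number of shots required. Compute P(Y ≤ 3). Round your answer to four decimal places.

0.4551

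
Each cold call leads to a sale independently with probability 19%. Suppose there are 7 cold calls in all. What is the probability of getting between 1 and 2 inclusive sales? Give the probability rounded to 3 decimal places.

0.640

X ~ Binomial(7, 0.19); P(1 ≤ X ≤ 2) = Σ C(7,k) p^k (1−p)^(7−k) over k:
  k=1: C(7,1)·0.19^1·0.81^6 = 0.37563
  k=2: C(7,2)·0.19^2·0.81^5 = 0.26433
Total = 0.63996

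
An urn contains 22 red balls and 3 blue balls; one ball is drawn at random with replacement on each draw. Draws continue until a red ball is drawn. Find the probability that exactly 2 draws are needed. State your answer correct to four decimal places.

Geometric (trials to first success), p = 0.88.
P(Y = 2) = (1−p)^1 · p = 0.12 · 0.88 = 0.105600

0.1056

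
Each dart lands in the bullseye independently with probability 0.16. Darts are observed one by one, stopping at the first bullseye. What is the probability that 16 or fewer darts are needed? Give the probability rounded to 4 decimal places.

0.9386

Y = number of darts to the first success; geometric, p = 0.16.
P(Y ≤ 16) = 1 − (1−p)^16 = 1 − 0.061442 = 0.938558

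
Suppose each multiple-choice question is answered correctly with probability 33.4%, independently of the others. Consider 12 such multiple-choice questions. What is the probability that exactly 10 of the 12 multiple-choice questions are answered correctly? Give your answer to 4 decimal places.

X ~ Binomial(n=12, p=0.334).
P(X=10) = C(12,10) · p^10 · (1−p)^2
= 66 · 1.7277e-05 · 0.44356 = 0.000506

0.0005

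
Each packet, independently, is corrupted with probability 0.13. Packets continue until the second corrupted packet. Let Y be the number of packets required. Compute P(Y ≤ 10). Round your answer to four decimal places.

Finishing within 10 packets ⇔ at least 2 successes in the first 10. With X ~ Binomial(10, 0.13), P(Y ≤ 10) = 1 − P(X ≤ 1).
  k=0: C(10,0)·0.13^0·0.87^10 = 0.248423
  k=1: C(10,1)·0.13^1·0.87^9 = 0.371207
1 − 0.619631 = 0.380369

0.3804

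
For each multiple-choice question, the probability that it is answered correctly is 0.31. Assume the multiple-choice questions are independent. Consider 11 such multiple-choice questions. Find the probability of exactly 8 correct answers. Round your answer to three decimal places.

X ~ Binomial(n=11, p=0.31).
P(X=8) = C(11,8) · p^8 · (1−p)^3
= 165 · 8.5289e-05 · 0.32851 = 0.00462

0.005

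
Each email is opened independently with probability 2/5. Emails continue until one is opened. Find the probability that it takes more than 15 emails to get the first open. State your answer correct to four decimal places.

0.0005

Y = number of emails to the first success; geometric, p = 0.40.
P(Y > 15) = P(first 15 all fail) = (1−p)^15 = 0.000470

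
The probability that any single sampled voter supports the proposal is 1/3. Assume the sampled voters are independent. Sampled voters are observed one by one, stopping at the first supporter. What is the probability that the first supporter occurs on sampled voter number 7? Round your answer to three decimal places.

0.029

Geometric (trials to first success), p = 0.333333.
P(Y = 7) = (1−p)^6 · p = 0.087791 · 0.333333 = 0.02926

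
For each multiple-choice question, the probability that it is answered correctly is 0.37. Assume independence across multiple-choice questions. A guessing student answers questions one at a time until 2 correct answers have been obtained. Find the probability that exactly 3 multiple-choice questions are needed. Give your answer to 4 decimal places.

0.1725

Y = trial on which the second success occurs; negative binomial, r=2, p=0.37.
P(Y=3) = C(2,1) · p^2 · (1−p)^1
= 2 · 0.1369 · 0.63 = 0.172494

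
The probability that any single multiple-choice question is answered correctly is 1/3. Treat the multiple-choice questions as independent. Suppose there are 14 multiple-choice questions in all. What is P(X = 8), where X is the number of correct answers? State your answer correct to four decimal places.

X ~ Binomial(n=14, p=0.333333).
P(X=8) = C(14,8) · p^8 · (1−p)^6
= 3003 · 0.00015242 · 0.087791 = 0.040183

0.0402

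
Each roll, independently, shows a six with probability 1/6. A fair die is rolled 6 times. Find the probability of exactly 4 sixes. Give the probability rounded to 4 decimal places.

X ~ Binomial(n=6, p=0.166667).
P(X=4) = C(6,4) · p^4 · (1−p)^2
= 15 · 0.0007716 · 0.69444 = 0.008038

0.0080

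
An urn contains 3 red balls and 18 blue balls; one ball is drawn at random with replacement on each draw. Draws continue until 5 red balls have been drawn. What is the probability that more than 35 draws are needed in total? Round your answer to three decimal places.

0.427

Needing more than 35 draws ⇔ fewer than 5 successes in the first 35. With X ~ Binomial(35, 0.142857), P(Y > 35) = P(X ≤ 4).
  k=0: C(35,0)·0.142857^0·0.857143^35 = 0.00454
  k=1: C(35,1)·0.142857^1·0.857143^34 = 0.02647
  k=2: C(35,2)·0.142857^2·0.857143^33 = 0.07500
  k=3: C(35,3)·0.142857^3·0.857143^32 = 0.13750
  k=4: C(35,4)·0.142857^4·0.857143^31 = 0.18334
P(X ≤ 4) = 0.42686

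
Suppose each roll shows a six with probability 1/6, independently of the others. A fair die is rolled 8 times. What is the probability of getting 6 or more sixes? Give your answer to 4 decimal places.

0.0004

X ~ Binomial(8, 0.166667); P(X ≥ 6) = Σ C(8,k) p^k (1−p)^(8−k) over k:
  k=6: C(8,6)·0.166667^6·0.833333^2 = 0.000417
  k=7: C(8,7)·0.166667^7·0.833333^1 = 0.000024
  k=8: C(8,8)·0.166667^8·0.833333^0 = 0.000001
Total = 0.000441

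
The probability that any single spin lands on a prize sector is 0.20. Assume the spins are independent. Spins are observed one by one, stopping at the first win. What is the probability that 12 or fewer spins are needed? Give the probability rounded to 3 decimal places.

0.931

Y = number of spins to the first success; geometric, p = 0.20.
P(Y ≤ 12) = 1 − (1−p)^12 = 1 − 0.06872 = 0.93128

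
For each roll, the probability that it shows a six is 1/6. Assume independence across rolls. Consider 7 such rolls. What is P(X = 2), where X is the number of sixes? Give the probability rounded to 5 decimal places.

0.23443

X ~ Binomial(n=7, p=0.166667).
P(X=2) = C(7,2) · p^2 · (1−p)^5
= 21 · 0.027778 · 0.40188 = 0.2344286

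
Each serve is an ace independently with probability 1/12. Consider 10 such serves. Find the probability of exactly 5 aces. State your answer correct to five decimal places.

0.00066

X ~ Binomial(n=10, p=0.083333).
P(X=5) = C(10,5) · p^5 · (1−p)^5
= 252 · 4.0188e-06 · 0.64723 = 0.0006555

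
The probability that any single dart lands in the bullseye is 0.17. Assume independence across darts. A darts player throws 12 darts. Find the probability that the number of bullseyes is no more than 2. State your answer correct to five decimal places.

X ~ Binomial(12, 0.17); P(X ≤ 2) = Σ C(12,k) p^k (1−p)^(12−k) over k:
  k=0: C(12,0)·0.17^0·0.83^12 = 0.1068900
  k=1: C(12,1)·0.17^1·0.83^11 = 0.2627176
  k=2: C(12,2)·0.17^2·0.83^10 = 0.2959530
Total = 0.6655606

0.66556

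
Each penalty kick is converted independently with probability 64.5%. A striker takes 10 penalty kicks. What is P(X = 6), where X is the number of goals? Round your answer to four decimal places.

0.2402

X ~ Binomial(n=10, p=0.645).
P(X=6) = C(10,6) · p^6 · (1−p)^4
= 210 · 0.072004 · 0.015882 = 0.240155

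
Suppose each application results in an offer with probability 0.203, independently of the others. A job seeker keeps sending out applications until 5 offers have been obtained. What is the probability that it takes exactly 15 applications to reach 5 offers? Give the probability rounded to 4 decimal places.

Y = trial on which the fifth success occurs; negative binomial, r=5, p=0.203.
P(Y=15) = C(14,4) · p^5 · (1−p)^10
= 1001 · 0.00034473 · 0.10341 = 0.035686

0.0357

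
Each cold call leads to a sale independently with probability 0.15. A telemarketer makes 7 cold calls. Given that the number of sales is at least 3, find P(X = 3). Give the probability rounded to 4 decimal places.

X ~ Binomial(7, 0.15). Want P(X=3 | X≥3) = P(X=3) / P(X≥3).
P(X=3) = C(7,3)·0.15^3·0.85^4 = 0.061662
P(X≥3) = 1 − 0.320577 − 0.396007 − 0.209651 = 0.073765
Ratio = 0.061662 / 0.073765 = 0.835923

0.8359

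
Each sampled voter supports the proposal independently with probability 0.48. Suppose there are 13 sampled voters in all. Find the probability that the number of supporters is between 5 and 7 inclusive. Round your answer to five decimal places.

0.59025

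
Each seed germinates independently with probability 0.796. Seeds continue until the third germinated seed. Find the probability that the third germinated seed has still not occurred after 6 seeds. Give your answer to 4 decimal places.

Needing more than 6 seeds ⇔ fewer than 3 successes in the first 6. With X ~ Binomial(6, 0.796), P(Y > 6) = P(X ≤ 2).
  k=0: C(6,0)·0.796^0·0.204^6 = 0.000072
  k=1: C(6,1)·0.796^1·0.204^5 = 0.001687
  k=2: C(6,2)·0.796^2·0.204^4 = 0.016460
P(X ≤ 2) = 0.018220

0.0182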